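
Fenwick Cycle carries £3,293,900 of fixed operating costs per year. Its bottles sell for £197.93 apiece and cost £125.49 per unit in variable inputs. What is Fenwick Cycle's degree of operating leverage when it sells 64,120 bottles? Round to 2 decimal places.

Total contribution margin = 64,120 × £72.44 = £4,644,852.80.
EBIT = £4,644,852.80 − £3,293,900 = £1,350,952.80.
Degree of operating leverage = £4,644,852.80 / £1,350,952.80 = 3.4382.

3.44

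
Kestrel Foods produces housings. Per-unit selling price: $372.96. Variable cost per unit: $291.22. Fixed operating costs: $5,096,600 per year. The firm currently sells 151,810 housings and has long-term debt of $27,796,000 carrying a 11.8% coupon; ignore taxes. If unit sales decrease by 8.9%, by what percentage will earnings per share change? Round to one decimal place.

At 151,810 units, contribution = 151,810 × $81.74 = $12,408,949.40.
EBIT = $12,408,949.40 − $5,096,600 = $7,312,349.40.
Interest = $3,279,928.00, so EBIT − I = $4,032,421.40.
Degree of combined leverage = contribution ÷ (EBIT − I) = $12,408,949.40 ÷ $4,032,421.40 = 3.0773.
EPS therefore changes by 3.0773 × (-8.9%) = -27.4%.

-27.4%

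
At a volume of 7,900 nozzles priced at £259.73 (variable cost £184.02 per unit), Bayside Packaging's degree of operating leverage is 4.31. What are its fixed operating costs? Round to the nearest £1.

£459,337

Contribution at this volume is 7,900 × £75.71 = £598,109.00.
Since DOL = CM ÷ EBIT, EBIT = £598,109.00 ÷ 4.31 = £138,772.39.
And FC = contribution − EBIT = £598,109.00 − £138,772.39 = £459,337.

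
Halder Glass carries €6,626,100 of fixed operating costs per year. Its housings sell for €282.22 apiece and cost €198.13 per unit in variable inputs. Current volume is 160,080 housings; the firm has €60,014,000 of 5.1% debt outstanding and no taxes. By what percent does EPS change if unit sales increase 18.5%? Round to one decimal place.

Contribution at this volume is 160,080 × €84.09 = €13,461,127.20.
EBIT = €13,461,127.20 − €6,626,100 = €6,835,027.20.
After interest of €3,060,714.00, pre-tax earnings = €3,774,313.20.
Degree of combined leverage = contribution ÷ (EBIT − I) = €13,461,127.20 ÷ €3,774,313.20 = 3.5665.
%ΔEPS = DCL × %ΔSales = 3.5665 × +18.5% = +66.0%.

+66.0%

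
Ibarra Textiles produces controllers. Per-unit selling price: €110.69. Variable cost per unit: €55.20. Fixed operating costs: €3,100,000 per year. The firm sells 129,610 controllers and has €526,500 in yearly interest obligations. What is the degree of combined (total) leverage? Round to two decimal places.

Total contribution margin = 129,610 × €55.49 = €7,192,058.90.
Subtracting fixed costs: EBIT = €7,192,058.90 − €3,100,000 = €4,092,058.90. Interest = €526,500.00.
DOL = €7,192,058.90 ÷ €4,092,058.90 = 1.7576; DFL = €4,092,058.90 ÷ €3,565,558.90 = 1.1477.
DCL = DOL × DFL = 1.7576 × 1.1477 = 2.0172.

2.02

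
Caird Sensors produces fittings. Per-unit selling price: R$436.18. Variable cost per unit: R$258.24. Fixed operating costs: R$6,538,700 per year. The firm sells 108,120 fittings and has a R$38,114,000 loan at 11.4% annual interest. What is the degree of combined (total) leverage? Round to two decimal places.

2.30

Contribution at this volume is 108,120 × R$177.94 = R$19,238,872.80.
EBIT = R$19,238,872.80 − R$6,538,700 = R$12,700,172.80. Interest = R$4,344,996.00, so EBIT − I = R$8,355,176.80.
Degree of total leverage = total CM / (EBIT − interest) = R$19,238,872.80 / R$8,355,176.80 = 2.3026.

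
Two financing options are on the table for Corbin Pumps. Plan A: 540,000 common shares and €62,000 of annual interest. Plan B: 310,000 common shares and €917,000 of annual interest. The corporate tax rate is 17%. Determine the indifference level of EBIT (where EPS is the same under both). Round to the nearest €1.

€2,069,391

At indifference, (EBIT − 62,000)(1 − t)/540,000 = (EBIT − 917,000)(1 − t)/310,000.
The (1 − t) factor cancels: (EBIT − 62,000) × 310,000 = (EBIT − 917,000) × 540,000.
Solving, EBIT = (917,000·540,000 − 62,000·310,000) / (540,000 − 310,000) = 475,960,000,000 / 230,000 = 2,069,391.30.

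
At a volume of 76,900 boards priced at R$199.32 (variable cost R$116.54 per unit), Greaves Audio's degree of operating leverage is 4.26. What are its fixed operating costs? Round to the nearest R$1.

R$4,871,467

At 76,900 units, contribution = 76,900 × R$82.78 = R$6,365,782.00.
DOL = contribution / EBIT, so EBIT = R$6,365,782.00 / 4.26 = R$1,494,315.02.
And FC = contribution − EBIT = R$6,365,782.00 − R$1,494,315.02 = R$4,871,467.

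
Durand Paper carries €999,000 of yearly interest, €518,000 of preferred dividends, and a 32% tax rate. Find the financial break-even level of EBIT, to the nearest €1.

€1,760,765

Preferred dividends are paid after tax, so their pre-tax equivalent is €518,000 ÷ (1 − 0.32) = €761,764.71.
EPS = 0 when EBIT covers interest plus the pre-tax preferred burden: €999,000 + €761,764.71 = €1,760,764.71.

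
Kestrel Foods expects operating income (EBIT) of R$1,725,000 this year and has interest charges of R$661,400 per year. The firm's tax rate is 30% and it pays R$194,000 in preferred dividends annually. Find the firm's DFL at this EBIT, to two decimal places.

2.19

Annual interest charges come to R$661,400.00.
Pre-tax preferred-dividend burden = R$194,000 ÷ (1 − 0.30) = R$277,142.86.
DFL = EBIT ÷ [EBIT − I − D_p/(1−t)] = R$1,725,000 ÷ [R$1,725,000 − R$661,400.00 − R$277,142.86] = R$1,725,000 ÷ R$786,457.14 = 2.1934.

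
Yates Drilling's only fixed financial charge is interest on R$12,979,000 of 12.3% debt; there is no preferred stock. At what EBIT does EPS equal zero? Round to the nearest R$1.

Annual interest = 12.3% × R$12,979,000 = R$1,596,417.00.
With no preferred dividends, EPS = 0 when EBIT exactly covers interest, so the financial break-even EBIT is R$1,596,417.00.

R$1,596,417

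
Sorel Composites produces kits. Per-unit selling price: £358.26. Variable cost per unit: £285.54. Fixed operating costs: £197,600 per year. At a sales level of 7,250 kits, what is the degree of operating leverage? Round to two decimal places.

At 7,250 units, contribution = 7,250 × £72.72 = £527,220.00.
Operating income = contribution − fixed costs = £527,220.00 − £197,600 = £329,620.00.
So DOL = total CM / EBIT = £527,220.00 / £329,620.00 = 1.5995.

1.60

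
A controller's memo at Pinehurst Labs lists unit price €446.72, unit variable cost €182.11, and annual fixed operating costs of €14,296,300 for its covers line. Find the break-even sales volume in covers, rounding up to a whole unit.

Each unit contributes €446.72 − €182.11 = €264.61.
Break-even Q = €14,296,300 / €264.61 = 54,027.81 → 54,028 covers.

54,028 covers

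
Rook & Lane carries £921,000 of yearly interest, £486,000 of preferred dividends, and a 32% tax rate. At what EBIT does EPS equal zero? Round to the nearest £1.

Preferred dividends are paid after tax, so their pre-tax equivalent is £486,000 ÷ (1 − 0.32) = £714,705.88.
EPS = 0 when EBIT covers interest plus the pre-tax preferred burden: £921,000 + £714,705.88 = £1,635,705.88.

£1,635,706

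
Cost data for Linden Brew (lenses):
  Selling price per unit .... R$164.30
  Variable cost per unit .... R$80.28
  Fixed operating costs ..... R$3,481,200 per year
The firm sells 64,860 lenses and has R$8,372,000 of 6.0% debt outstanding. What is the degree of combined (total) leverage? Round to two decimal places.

Total contribution margin = 64,860 × R$84.02 = R$5,449,537.20.
EBIT = R$5,449,537.20 − R$3,481,200 = R$1,968,337.20. Interest = R$502,320.00.
DOL = R$5,449,537.20 ÷ R$1,968,337.20 = 2.7686; DFL = R$1,968,337.20 ÷ R$1,466,017.20 = 1.3426.
DCL = DOL × DFL = 2.7686 × 1.3426 = 3.7171.

3.72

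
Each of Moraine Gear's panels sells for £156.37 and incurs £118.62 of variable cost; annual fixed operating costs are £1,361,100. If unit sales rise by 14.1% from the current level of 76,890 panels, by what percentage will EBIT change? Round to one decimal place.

+26.5%

Total contribution margin = 76,890 × £37.75 = £2,902,597.50.
EBIT = £2,902,597.50 − £1,361,100 = £1,541,497.50.
So DOL = total CM / EBIT = £2,902,597.50 / £1,541,497.50 = 1.8830.
So EBIT moves 1.8830 × (+14.1%) = +26.5%.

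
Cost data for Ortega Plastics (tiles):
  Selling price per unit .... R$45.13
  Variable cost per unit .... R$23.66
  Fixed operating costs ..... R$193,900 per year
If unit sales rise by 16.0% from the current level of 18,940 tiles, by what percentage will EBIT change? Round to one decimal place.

+30.6%

Contribution at this volume is 18,940 × R$21.47 = R$406,641.80.
Operating income = contribution − fixed costs = R$406,641.80 − R$193,900 = R$212,741.80.
DOL = contribution ÷ EBIT = R$406,641.80 ÷ R$212,741.80 = 1.9114.
Operating income changes by 1.9114 × +16.0% = +30.6%.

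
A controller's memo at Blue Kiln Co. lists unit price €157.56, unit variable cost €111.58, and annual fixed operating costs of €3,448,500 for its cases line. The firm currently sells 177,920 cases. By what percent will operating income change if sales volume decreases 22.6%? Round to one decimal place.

-39.1%

Contribution at this volume is 177,920 × €45.98 = €8,180,761.60.
Operating income = contribution − fixed costs = €8,180,761.60 − €3,448,500 = €4,732,261.60.
Degree of operating leverage = €8,180,761.60 / €4,732,261.60 = 1.7287.
%ΔEBIT = DOL × %ΔSales = 1.7287 × -22.6% = -39.1%.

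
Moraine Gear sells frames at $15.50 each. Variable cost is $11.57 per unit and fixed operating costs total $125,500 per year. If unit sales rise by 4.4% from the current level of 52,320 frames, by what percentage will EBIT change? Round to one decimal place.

+11.3%

At 52,320 units, contribution = 52,320 × $3.93 = $205,617.60.
Subtracting fixed costs: EBIT = $205,617.60 − $125,500 = $80,117.60.
So DOL = total CM / EBIT = $205,617.60 / $80,117.60 = 2.5664.
%ΔEBIT = DOL × %ΔSales = 2.5664 × +4.4% = +11.3%.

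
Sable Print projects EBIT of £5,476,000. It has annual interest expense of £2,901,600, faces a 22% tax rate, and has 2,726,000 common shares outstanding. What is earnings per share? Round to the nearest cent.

Interest = £2,901,600.00, so EBT = £5,476,000 − £2,901,600.00 = £2,574,400.00.
After tax at 22%: net income = £2,574,400.00 × 0.78 = £2,008,032.00.
EPS = £2,008,032.00 ÷ 2,726,000 = £0.74.

£0.74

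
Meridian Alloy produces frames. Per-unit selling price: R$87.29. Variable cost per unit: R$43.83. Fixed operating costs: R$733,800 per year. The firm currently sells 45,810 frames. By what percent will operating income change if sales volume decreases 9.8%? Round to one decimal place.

Contribution at this volume is 45,810 × R$43.46 = R$1,990,902.60.
EBIT = R$1,990,902.60 − R$733,800 = R$1,257,102.60.
DOL = contribution ÷ EBIT = R$1,990,902.60 ÷ R$1,257,102.60 = 1.5837.
Operating income changes by 1.5837 × -9.8% = -15.5%.

-15.5%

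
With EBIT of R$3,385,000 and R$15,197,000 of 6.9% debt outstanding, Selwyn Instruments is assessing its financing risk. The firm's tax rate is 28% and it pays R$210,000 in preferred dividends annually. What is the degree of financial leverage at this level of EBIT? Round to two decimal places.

Interest = R$1,048,593.00.
Preferred dividends grossed up pre-tax: R$210,000 / (1 − 0.28) = R$291,666.67.
DFL = EBIT ÷ [EBIT − I − D_p/(1−t)] = R$3,385,000 ÷ [R$3,385,000 − R$1,048,593.00 − R$291,666.67] = R$3,385,000 ÷ R$2,044,740.33 = 1.6555.

1.66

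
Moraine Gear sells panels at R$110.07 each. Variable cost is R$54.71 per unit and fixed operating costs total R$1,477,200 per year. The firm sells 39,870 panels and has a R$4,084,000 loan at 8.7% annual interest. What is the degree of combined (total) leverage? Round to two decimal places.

5.89

Contribution at this volume is 39,870 × R$55.36 = R$2,207,203.20.
EBIT = R$2,207,203.20 − R$1,477,200 = R$730,003.20. Interest = R$355,308.00, so EBIT − I = R$374,695.20.
DCL = contribution ÷ (EBIT − I) = R$2,207,203.20 ÷ R$374,695.20 = 5.8907.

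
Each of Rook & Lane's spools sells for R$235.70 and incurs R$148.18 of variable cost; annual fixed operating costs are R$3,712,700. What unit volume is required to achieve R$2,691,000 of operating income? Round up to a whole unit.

73,169 spools

Each unit contributes R$235.70 − R$148.18 = R$87.52.
Need Q such that Q × R$87.52 − R$3,712,700 = R$2,691,000, i.e. Q = R$6,403,700 / R$87.52 = 73,168.42 → 73,169.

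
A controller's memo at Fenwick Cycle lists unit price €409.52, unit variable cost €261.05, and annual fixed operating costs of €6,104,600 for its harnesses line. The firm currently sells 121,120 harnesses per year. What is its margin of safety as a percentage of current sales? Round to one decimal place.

66.1%

Each unit contributes €409.52 − €261.05 = €148.47. Break-even units = €6,104,600 ÷ €148.47 = 41,116.72; break-even revenue = 41,116.72 × €409.52 = €16,838,120.78.
Current sales = 121,120 × €409.52 = €49,601,062.40.
Margin of safety = (€49,601,062.40 − €16,838,120.78) ÷ €49,601,062.40 = 66.1%.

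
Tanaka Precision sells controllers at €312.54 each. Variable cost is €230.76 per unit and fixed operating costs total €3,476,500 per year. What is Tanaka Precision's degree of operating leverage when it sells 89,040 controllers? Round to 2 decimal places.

1.91

Total contribution margin = 89,040 × €81.78 = €7,281,691.20.
EBIT = €7,281,691.20 − €3,476,500 = €3,805,191.20.
Degree of operating leverage = €7,281,691.20 / €3,805,191.20 = 1.9136.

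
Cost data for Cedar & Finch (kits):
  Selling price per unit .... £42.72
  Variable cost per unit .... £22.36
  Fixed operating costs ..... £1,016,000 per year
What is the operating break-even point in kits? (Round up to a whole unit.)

Each unit contributes £42.72 − £22.36 = £20.36.
Units to break even: £1,016,000 ÷ £20.36 = 49,901.77, rounded up to 49,902.

49,902 kits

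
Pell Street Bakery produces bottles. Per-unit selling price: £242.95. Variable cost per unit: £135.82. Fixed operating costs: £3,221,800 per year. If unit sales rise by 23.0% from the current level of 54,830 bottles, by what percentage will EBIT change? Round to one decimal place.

Contribution at this volume is 54,830 × £107.13 = £5,873,937.90.
EBIT = £5,873,937.90 − £3,221,800 = £2,652,137.90.
DOL = contribution ÷ EBIT = £5,873,937.90 ÷ £2,652,137.90 = 2.2148.
So EBIT moves 2.2148 × (+23.0%) = +50.9%.

+50.9%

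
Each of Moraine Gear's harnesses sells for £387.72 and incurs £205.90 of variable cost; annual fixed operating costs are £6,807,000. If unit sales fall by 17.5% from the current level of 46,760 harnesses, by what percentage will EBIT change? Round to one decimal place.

Total contribution margin = 46,760 × £181.82 = £8,501,903.20.
EBIT = £8,501,903.20 − £6,807,000 = £1,694,903.20.
Degree of operating leverage = £8,501,903.20 / £1,694,903.20 = 5.0162.
Operating income changes by 5.0162 × -17.5% = -87.8%.

-87.8%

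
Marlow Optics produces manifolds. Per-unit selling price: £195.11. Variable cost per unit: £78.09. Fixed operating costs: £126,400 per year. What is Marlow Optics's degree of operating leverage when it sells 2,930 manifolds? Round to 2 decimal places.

At 2,930 units, contribution = 2,930 × £117.02 = £342,868.60.
Operating income = contribution − fixed costs = £342,868.60 − £126,400 = £216,468.60.
Degree of operating leverage = £342,868.60 / £216,468.60 = 1.5839.

1.58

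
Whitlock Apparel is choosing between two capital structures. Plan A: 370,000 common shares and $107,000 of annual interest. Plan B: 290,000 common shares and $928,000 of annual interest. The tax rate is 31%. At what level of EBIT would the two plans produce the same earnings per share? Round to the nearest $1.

At indifference, (EBIT − 107,000)(1 − t)/370,000 = (EBIT − 928,000)(1 − t)/290,000.
Cancelling (1 − t) and cross-multiplying: 290,000·(EBIT − 107,000) = 370,000·(EBIT − 928,000).
Solving, EBIT = (928,000·370,000 − 107,000·290,000) / (370,000 − 290,000) = 312,330,000,000 / 80,000 = 3,904,125.00.

$3,904,125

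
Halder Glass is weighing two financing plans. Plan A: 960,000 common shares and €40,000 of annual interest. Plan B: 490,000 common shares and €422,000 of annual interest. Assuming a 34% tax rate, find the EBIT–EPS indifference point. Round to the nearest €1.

At indifference, (EBIT − 40,000)(1 − t)/960,000 = (EBIT − 422,000)(1 − t)/490,000.
The (1 − t) factor cancels: (EBIT − 40,000) × 490,000 = (EBIT − 422,000) × 960,000.
EBIT × (960,000 − 490,000) = 422,000 × 960,000 − 40,000 × 490,000 = 385,520,000,000, so EBIT = 385,520,000,000 ÷ 470,000 = 820,255.32.

€820,255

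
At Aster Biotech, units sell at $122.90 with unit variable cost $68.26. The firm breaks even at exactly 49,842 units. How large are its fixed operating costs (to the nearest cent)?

$2,723,366.88

Unit CM = price − variable cost = $122.90 − $68.26 = $54.64.
Fixed costs = break-even units × CM = 49,842 × $54.64 = $2,723,366.88.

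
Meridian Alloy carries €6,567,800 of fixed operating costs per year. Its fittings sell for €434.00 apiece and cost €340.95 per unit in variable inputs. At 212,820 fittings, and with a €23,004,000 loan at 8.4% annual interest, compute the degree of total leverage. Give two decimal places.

1.75

Contribution at this volume is 212,820 × €93.05 = €19,802,901.00.
Subtracting fixed costs: EBIT = €19,802,901.00 − €6,567,800 = €13,235,101.00. Interest = €1,932,336.00.
DOL = €19,802,901.00 ÷ €13,235,101.00 = 1.4962; DFL = €13,235,101.00 ÷ €11,302,765.00 = 1.1710.
Combined leverage = 1.4962 × 1.1710 = 1.7521.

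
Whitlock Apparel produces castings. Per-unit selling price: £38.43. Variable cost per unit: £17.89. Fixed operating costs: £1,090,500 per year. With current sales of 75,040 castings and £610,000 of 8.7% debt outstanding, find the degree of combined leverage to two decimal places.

3.88

Contribution at this volume is 75,040 × £20.54 = £1,541,321.60.
Subtracting fixed costs: EBIT = £1,541,321.60 − £1,090,500 = £450,821.60. Interest = £53,070.00, so EBIT − I = £397,751.60.
DCL = contribution ÷ (EBIT − I) = £1,541,321.60 ÷ £397,751.60 = 3.8751.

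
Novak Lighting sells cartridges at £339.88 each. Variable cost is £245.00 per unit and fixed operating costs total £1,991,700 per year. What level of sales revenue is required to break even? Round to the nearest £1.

£7,134,686

Contribution margin per unit = £339.88 − £245.00 = £94.88, a CM ratio of £94.88 ÷ £339.88 = 0.2792.
Break-even revenue = fixed costs × price ÷ CM = £1,991,700 × £339.88 ÷ £94.88 = £7,134,686.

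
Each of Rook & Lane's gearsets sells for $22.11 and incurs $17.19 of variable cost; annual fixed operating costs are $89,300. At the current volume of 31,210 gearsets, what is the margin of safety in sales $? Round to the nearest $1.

$288,748

Each unit contributes $22.11 − $17.19 = $4.92. Break-even units = $89,300 ÷ $4.92 = 18,150.41; break-even revenue = 18,150.41 × $22.11 = $401,305.49.
Current sales = 31,210 × $22.11 = $690,053.10.
Margin of safety = $690,053.10 − $401,305.49 = $288,748.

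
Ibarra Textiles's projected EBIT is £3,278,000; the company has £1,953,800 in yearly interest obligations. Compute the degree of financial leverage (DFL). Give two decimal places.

Annual interest charges come to £1,953,800.00.
DFL = EBIT ÷ (EBIT − I) = £3,278,000 ÷ (£3,278,000 − £1,953,800.00) = £3,278,000 ÷ £1,324,200.00 = 2.4755.

2.48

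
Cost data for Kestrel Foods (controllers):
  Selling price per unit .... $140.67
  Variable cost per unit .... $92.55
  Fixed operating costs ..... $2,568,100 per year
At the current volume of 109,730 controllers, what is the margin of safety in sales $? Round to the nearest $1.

$7,928,349

Each unit contributes $140.67 − $92.55 = $48.12. Break-even units = $2,568,100 ÷ $48.12 = 53,368.66; break-even revenue = 53,368.66 × $140.67 = $7,507,369.64.
Actual sales revenue = 109,730 × $140.67 = $15,435,719.10.
Margin of safety = $15,435,719.10 − $7,507,369.64 = $7,928,349.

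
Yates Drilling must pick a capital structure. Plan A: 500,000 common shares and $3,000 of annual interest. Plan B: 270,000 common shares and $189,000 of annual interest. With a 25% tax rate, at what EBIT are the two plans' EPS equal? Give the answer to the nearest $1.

At indifference, (EBIT − 3,000)(1 − t)/500,000 = (EBIT − 189,000)(1 − t)/270,000.
The (1 − t) factor cancels: (EBIT − 3,000) × 270,000 = (EBIT − 189,000) × 500,000.
EBIT × (500,000 − 270,000) = 189,000 × 500,000 − 3,000 × 270,000 = 93,690,000,000, so EBIT = 93,690,000,000 ÷ 230,000 = 407,347.83.

$407,348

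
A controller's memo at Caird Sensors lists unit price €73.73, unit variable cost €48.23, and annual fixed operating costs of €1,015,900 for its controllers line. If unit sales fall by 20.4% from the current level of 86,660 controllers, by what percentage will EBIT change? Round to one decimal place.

-37.8%

At 86,660 units, contribution = 86,660 × €25.50 = €2,209,830.00.
Operating income = contribution − fixed costs = €2,209,830.00 − €1,015,900 = €1,193,930.00.
DOL = contribution ÷ EBIT = €2,209,830.00 ÷ €1,193,930.00 = 1.8509.
Operating income changes by 1.8509 × -20.4% = -37.8%.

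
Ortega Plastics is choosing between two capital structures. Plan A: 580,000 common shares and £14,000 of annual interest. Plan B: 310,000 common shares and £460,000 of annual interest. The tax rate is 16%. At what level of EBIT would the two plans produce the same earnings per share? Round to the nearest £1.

Set EPS_A = EPS_B: (EBIT − £14,000)(1 − 0.16) ÷ 580,000 = (EBIT − £460,000)(1 − 0.16) ÷ 310,000.
The (1 − t) factor cancels: (EBIT − 14,000) × 310,000 = (EBIT − 460,000) × 580,000.
EBIT × (580,000 − 310,000) = 460,000 × 580,000 − 14,000 × 310,000 = 262,460,000,000, so EBIT = 262,460,000,000 ÷ 270,000 = 972,074.07.

£972,074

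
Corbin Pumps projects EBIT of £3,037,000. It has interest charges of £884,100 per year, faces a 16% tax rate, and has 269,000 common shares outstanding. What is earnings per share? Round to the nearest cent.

Pre-tax income = £3,037,000 − £884,100.00 = £2,152,900.00.
After tax at 16%: net income = £2,152,900.00 × 0.84 = £1,808,436.00.
EPS = £1,808,436.00 ÷ 269,000 = £6.72.

£6.72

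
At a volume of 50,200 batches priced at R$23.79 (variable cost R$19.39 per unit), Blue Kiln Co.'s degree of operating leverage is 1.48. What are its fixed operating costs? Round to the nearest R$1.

Contribution at this volume is 50,200 × R$4.40 = R$220,880.00.
DOL = contribution / EBIT, so EBIT = R$220,880.00 / 1.48 = R$149,243.24.
And FC = contribution − EBIT = R$220,880.00 − R$149,243.24 = R$71,637.

R$71,637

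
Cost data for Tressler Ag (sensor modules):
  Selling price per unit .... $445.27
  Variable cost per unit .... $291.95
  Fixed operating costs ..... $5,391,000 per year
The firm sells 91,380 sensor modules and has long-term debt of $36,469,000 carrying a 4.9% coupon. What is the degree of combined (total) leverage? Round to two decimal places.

2.05

Contribution at this volume is 91,380 × $153.32 = $14,010,381.60.
Operating income = contribution − fixed costs = $14,010,381.60 − $5,391,000 = $8,619,381.60. Interest = $1,786,981.00, so EBIT − I = $6,832,400.60.
DCL = contribution ÷ (EBIT − I) = $14,010,381.60 ÷ $6,832,400.60 = 2.0506.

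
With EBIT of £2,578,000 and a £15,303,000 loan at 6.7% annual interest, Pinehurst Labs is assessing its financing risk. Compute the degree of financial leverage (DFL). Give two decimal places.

Annual interest charges come to £1,025,301.00.
Degree of financial leverage = EBIT / (EBIT − interest) = £2,578,000 / £1,552,699.00 = 1.6603.

1.66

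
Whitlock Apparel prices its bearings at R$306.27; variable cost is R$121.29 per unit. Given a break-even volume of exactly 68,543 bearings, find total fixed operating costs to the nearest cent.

R$12,679,084.14

Contribution margin per unit = R$306.27 − R$121.29 = R$184.98.
Fixed costs = break-even units × CM = 68,543 × R$184.98 = R$12,679,084.14.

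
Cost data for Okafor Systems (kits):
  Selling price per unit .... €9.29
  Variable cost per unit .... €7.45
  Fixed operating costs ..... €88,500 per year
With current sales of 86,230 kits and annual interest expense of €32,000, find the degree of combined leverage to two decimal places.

At 86,230 units, contribution = 86,230 × €1.84 = €158,663.20.
Operating income = contribution − fixed costs = €158,663.20 − €88,500 = €70,163.20. Interest = €32,000.00, so EBIT − I = €38,163.20.
Degree of total leverage = total CM / (EBIT − interest) = €158,663.20 / €38,163.20 = 4.1575.

4.16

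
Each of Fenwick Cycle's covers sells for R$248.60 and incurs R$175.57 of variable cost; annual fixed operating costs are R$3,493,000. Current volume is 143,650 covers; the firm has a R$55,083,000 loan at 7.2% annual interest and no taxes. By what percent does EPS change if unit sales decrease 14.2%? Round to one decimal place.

-49.1%

At 143,650 units, contribution = 143,650 × R$73.03 = R$10,490,759.50.
Subtracting fixed costs: EBIT = R$10,490,759.50 − R$3,493,000 = R$6,997,759.50.
Interest = R$3,965,976.00, so EBIT − I = R$3,031,783.50.
DCL = total CM / (EBIT − I) = R$10,490,759.50 / R$3,031,783.50 = 3.4603.
%ΔEPS = DCL × %ΔSales = 3.4603 × -14.2% = -49.1%.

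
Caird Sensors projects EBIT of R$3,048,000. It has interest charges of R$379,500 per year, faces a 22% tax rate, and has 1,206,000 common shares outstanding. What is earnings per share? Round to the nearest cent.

R$1.73

Interest = R$379,500.00, so EBT = R$3,048,000 − R$379,500.00 = R$2,668,500.00.
After tax at 22%: net income = R$2,668,500.00 × 0.78 = R$2,081,430.00.
EPS = R$2,081,430.00 ÷ 1,206,000 = R$1.73.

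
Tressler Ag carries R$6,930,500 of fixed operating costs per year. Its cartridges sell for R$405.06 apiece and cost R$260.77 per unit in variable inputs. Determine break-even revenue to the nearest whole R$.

R$19,455,737

CM per unit = R$405.06 − R$260.77 = R$144.29; CM ratio = R$144.29 / R$405.06 = 0.3562.
Break-even sales = FC ÷ CM ratio = R$6,930,500 × R$405.06 / R$144.29 = R$19,455,737.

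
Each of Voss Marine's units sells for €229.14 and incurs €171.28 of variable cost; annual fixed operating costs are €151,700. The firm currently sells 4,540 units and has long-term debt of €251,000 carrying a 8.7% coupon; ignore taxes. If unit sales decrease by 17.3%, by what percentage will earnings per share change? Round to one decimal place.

At 4,540 units, contribution = 4,540 × €57.86 = €262,684.40.
Operating income = contribution − fixed costs = €262,684.40 − €151,700 = €110,984.40.
After interest of €21,837.00, pre-tax earnings = €89,147.40.
Degree of combined leverage = contribution ÷ (EBIT − I) = €262,684.40 ÷ €89,147.40 = 2.9466.
%ΔEPS = DCL × %ΔSales = 2.9466 × -17.3% = -51.0%.

-51.0%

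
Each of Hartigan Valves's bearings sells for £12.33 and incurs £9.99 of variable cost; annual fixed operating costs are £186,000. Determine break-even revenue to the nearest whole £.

£980,077

CM per unit = £12.33 − £9.99 = £2.34; CM ratio = £2.34 / £12.33 = 0.1898.
Break-even revenue = fixed costs × price ÷ CM = £186,000 × £12.33 ÷ £2.34 = £980,077.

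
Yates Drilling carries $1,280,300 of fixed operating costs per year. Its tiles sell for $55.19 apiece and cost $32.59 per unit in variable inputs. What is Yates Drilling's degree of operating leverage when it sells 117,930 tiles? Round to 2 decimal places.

At 117,930 units, contribution = 117,930 × $22.60 = $2,665,218.00.
Subtracting fixed costs: EBIT = $2,665,218.00 − $1,280,300 = $1,384,918.00.
DOL = contribution ÷ EBIT = $2,665,218.00 ÷ $1,384,918.00 = 1.9245.

1.92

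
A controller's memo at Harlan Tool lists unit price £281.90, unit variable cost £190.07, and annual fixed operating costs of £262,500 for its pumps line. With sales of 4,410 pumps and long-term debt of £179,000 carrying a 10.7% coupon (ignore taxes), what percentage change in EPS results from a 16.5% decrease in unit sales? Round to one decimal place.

-54.2%

At 4,410 units, contribution = 4,410 × £91.83 = £404,970.30.
EBIT = £404,970.30 − £262,500 = £142,470.30.
Interest = £19,153.00, so EBIT − I = £123,317.30.
Degree of combined leverage = contribution ÷ (EBIT − I) = £404,970.30 ÷ £123,317.30 = 3.2840.
EPS therefore changes by 3.2840 × (-16.5%) = -54.2%.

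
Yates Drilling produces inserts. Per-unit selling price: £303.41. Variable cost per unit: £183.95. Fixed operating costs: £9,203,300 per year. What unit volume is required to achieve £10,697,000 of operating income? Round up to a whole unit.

166,586 inserts

Contribution margin per unit = £303.41 − £183.95 = £119.46.
Need Q such that Q × £119.46 − £9,203,300 = £10,697,000, i.e. Q = £19,900,300 / £119.46 = 166,585.47 → 166,586.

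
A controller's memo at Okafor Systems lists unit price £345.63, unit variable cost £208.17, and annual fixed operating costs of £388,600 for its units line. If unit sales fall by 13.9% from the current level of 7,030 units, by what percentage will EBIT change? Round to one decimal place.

Contribution at this volume is 7,030 × £137.46 = £966,343.80.
Operating income = contribution − fixed costs = £966,343.80 − £388,600 = £577,743.80.
So DOL = total CM / EBIT = £966,343.80 / £577,743.80 = 1.6726.
So EBIT moves 1.6726 × (-13.9%) = -23.2%.

-23.2%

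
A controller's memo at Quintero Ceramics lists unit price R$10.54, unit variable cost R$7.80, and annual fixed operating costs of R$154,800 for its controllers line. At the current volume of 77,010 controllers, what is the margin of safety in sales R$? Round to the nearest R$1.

Each unit contributes R$10.54 − R$7.80 = R$2.74. Break-even units = R$154,800 ÷ R$2.74 = 56,496.35; break-even revenue = 56,496.35 × R$10.54 = R$595,471.53.
Current sales = 77,010 × R$10.54 = R$811,685.40.
Margin of safety = R$811,685.40 − R$595,471.53 = R$216,214.

R$216,214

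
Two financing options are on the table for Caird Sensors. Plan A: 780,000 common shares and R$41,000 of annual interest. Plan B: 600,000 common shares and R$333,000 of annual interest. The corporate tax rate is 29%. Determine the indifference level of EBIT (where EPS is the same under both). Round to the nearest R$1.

At indifference, (EBIT − 41,000)(1 − t)/780,000 = (EBIT − 333,000)(1 − t)/600,000.
The (1 − t) factor cancels: (EBIT − 41,000) × 600,000 = (EBIT − 333,000) × 780,000.
EBIT × (780,000 − 600,000) = 333,000 × 780,000 − 41,000 × 600,000 = 235,140,000,000, so EBIT = 235,140,000,000 ÷ 180,000 = 1,306,333.33.

R$1,306,333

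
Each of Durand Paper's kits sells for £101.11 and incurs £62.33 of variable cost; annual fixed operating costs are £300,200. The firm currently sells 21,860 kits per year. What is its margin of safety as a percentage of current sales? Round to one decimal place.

Contribution margin per unit = £101.11 − £62.33 = £38.78. Break-even units = £300,200 ÷ £38.78 = 7,741.10; break-even revenue = 7,741.10 × £101.11 = £782,702.99.
Current sales = 21,860 × £101.11 = £2,210,264.60.
Margin of safety = (£2,210,264.60 − £782,702.99) ÷ £2,210,264.60 = 64.6%.

64.6%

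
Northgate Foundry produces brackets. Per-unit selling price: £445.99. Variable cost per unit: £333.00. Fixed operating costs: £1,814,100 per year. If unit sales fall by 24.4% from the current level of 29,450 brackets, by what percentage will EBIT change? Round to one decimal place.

Contribution at this volume is 29,450 × £112.99 = £3,327,555.50.
Operating income = contribution − fixed costs = £3,327,555.50 − £1,814,100 = £1,513,455.50.
Degree of operating leverage = £3,327,555.50 / £1,513,455.50 = 2.1986.
Operating income changes by 2.1986 × -24.4% = -53.6%.

-53.6%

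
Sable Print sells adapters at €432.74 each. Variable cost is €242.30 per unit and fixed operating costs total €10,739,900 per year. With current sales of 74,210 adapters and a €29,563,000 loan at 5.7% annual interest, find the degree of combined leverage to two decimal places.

At 74,210 units, contribution = 74,210 × €190.44 = €14,132,552.40.
EBIT = €14,132,552.40 − €10,739,900 = €3,392,652.40. Interest = €1,685,091.00, so EBIT − I = €1,707,561.40.
DCL = contribution ÷ (EBIT − I) = €14,132,552.40 ÷ €1,707,561.40 = 8.2765.

8.28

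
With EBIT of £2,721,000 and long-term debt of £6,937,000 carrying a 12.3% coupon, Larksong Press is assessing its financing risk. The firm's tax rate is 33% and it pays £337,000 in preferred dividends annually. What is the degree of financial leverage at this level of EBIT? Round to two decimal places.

Annual interest charges come to £853,251.00.
Pre-tax preferred-dividend burden = £337,000 ÷ (1 − 0.33) = £502,985.07.
DFL = EBIT ÷ [EBIT − I − D_p/(1−t)] = £2,721,000 ÷ [£2,721,000 − £853,251.00 − £502,985.07] = £2,721,000 ÷ £1,364,763.93 = 1.9938.

1.99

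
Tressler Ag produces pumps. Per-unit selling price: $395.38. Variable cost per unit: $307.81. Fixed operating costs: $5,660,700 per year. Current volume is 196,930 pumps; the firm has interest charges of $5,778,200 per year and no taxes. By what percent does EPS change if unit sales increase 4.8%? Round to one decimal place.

+14.3%

Contribution at this volume is 196,930 × $87.57 = $17,245,160.10.
Operating income = contribution − fixed costs = $17,245,160.10 − $5,660,700 = $11,584,460.10.
Interest = $5,778,200.00, so EBIT − I = $5,806,260.10.
DCL = total CM / (EBIT − I) = $17,245,160.10 / $5,806,260.10 = 2.9701.
EPS therefore changes by 2.9701 × (+4.8%) = +14.3%.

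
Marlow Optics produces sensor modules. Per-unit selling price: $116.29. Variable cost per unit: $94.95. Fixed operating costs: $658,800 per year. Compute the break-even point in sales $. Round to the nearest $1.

$3,590,059

Contribution margin per unit = $116.29 − $94.95 = $21.34, a CM ratio of $21.34 ÷ $116.29 = 0.1835.
Break-even revenue = fixed costs × price ÷ CM = $658,800 × $116.29 ÷ $21.34 = $3,590,059.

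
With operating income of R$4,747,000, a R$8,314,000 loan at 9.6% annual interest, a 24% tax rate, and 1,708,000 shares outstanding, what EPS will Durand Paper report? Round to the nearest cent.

R$1.76

Pre-tax income = R$4,747,000 − R$798,144.00 = R$3,948,856.00.
Net income = R$3,948,856.00 × (1 − 0.24) = R$3,001,130.56.
EPS = R$3,001,130.56 ÷ 1,708,000 = R$1.76.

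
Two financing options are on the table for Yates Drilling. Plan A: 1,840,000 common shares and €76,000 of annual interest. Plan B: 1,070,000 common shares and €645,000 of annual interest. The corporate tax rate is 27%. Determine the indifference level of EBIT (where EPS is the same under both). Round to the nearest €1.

€1,435,688

Set EPS_A = EPS_B: (EBIT − €76,000)(1 − 0.27) ÷ 1,840,000 = (EBIT − €645,000)(1 − 0.27) ÷ 1,070,000.
The (1 − t) factor cancels: (EBIT − 76,000) × 1,070,000 = (EBIT − 645,000) × 1,840,000.
EBIT × (1,840,000 − 1,070,000) = 645,000 × 1,840,000 − 76,000 × 1,070,000 = 1,105,480,000,000, so EBIT = 1,105,480,000,000 ÷ 770,000 = 1,435,688.31.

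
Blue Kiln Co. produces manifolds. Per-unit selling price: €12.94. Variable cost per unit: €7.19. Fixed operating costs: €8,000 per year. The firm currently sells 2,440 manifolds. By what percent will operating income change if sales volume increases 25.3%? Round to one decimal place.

+58.9%

Contribution at this volume is 2,440 × €5.75 = €14,030.00.
Operating income = contribution − fixed costs = €14,030.00 − €8,000 = €6,030.00.
Degree of operating leverage = €14,030.00 / €6,030.00 = 2.3267.
%ΔEBIT = DOL × %ΔSales = 2.3267 × +25.3% = +58.9%.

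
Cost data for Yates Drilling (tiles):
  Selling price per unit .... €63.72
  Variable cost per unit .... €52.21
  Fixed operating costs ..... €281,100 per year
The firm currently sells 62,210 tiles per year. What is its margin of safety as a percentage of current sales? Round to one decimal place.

60.7%

Contribution margin per unit = €63.72 − €52.21 = €11.51. Break-even units = €281,100 ÷ €11.51 = 24,422.24; break-even revenue = 24,422.24 × €63.72 = €1,556,185.23.
Current sales = 62,210 × €63.72 = €3,964,021.20.
Margin of safety = (€3,964,021.20 − €1,556,185.23) ÷ €3,964,021.20 = 60.7%.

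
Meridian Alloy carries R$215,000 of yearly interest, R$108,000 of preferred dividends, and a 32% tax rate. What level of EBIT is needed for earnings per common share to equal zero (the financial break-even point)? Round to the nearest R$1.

R$373,824

Preferred dividends are paid after tax, so their pre-tax equivalent is R$108,000 ÷ (1 − 0.32) = R$158,823.53.
EPS = 0 when EBIT covers interest plus the pre-tax preferred burden: R$215,000 + R$158,823.53 = R$373,823.53.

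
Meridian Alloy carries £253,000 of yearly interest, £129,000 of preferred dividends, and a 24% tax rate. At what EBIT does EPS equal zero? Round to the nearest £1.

Preferred dividends are paid after tax, so their pre-tax equivalent is £129,000 ÷ (1 − 0.24) = £169,736.84.
EPS = 0 when EBIT covers interest plus the pre-tax preferred burden: £253,000 + £169,736.84 = £422,736.84.

£422,737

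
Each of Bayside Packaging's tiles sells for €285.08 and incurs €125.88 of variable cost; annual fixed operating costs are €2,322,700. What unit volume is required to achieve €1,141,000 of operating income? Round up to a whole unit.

21,757 tiles

Contribution margin per unit = €285.08 − €125.88 = €159.20.
Required volume = (fixed costs + target profit) ÷ CM = (€2,322,700 + €1,141,000) ÷ €159.20 = 21,756.91, so 21,757 tiles.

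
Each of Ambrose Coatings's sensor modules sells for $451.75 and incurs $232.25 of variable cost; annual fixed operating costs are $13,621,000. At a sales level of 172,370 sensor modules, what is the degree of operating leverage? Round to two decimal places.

At 172,370 units, contribution = 172,370 × $219.50 = $37,835,215.00.
EBIT = $37,835,215.00 − $13,621,000 = $24,214,215.00.
Degree of operating leverage = $37,835,215.00 / $24,214,215.00 = 1.5625.

1.56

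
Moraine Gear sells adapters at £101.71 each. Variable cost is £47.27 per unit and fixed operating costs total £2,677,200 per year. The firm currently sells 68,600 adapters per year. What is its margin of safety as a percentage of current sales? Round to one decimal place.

28.3%

Each unit contributes £101.71 − £47.27 = £54.44. Break-even units = £2,677,200 ÷ £54.44 = 49,177.08; break-even revenue = 49,177.08 × £101.71 = £5,001,800.37.
Current sales = 68,600 × £101.71 = £6,977,306.00.
Margin of safety = (£6,977,306.00 − £5,001,800.37) ÷ £6,977,306.00 = 28.3%.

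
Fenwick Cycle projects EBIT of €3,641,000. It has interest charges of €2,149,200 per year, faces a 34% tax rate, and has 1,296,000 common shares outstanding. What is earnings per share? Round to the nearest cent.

Interest = €2,149,200.00, so EBT = €3,641,000 − €2,149,200.00 = €1,491,800.00.
After tax at 34%: net income = €1,491,800.00 × 0.66 = €984,588.00.
Per share: €984,588.00 / 1,296,000 shares = €0.76.

€0.76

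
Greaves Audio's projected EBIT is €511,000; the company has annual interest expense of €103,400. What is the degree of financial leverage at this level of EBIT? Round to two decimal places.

1.25

Annual interest charges come to €103,400.00.
DFL = EBIT ÷ (EBIT − I) = €511,000 ÷ (€511,000 − €103,400.00) = €511,000 ÷ €407,600.00 = 1.2537.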